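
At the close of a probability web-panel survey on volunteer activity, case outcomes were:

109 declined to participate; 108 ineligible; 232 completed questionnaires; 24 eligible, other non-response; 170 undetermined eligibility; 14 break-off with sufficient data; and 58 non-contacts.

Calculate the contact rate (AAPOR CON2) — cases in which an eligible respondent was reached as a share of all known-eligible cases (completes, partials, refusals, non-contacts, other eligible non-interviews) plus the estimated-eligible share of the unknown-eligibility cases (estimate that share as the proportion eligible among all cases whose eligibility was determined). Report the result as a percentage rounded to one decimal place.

66.1%

Numerator: 232 + 14 + 109 + 24 = 379
Eligible (known): 232 + 14 + 109 + 58 + 24 = 437
e = 437 / (437 + 108) = 437 / 545 = 0.8018
Estimated eligible among unknowns: 0.8018 × 170 = 136.31
Denom: 437 + 136.31 = 573.31
CON2 = 379 / 573.31 = 0.6611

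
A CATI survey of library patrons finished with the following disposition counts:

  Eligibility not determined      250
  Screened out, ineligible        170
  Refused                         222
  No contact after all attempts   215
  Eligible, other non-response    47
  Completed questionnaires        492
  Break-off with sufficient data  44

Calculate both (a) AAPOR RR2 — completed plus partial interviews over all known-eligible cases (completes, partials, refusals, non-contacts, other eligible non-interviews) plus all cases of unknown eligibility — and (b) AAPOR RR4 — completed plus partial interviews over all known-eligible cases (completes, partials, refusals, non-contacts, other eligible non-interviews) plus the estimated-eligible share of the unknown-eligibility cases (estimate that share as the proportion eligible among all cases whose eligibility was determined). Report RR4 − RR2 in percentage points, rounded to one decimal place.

1.2

Numerator → 492 + 44 = 536
Denom → 492 + 44 + 222 + 215 + 47 + 250 = 1270
RR2 = 536 / 1270 = 0.4220
Known eligible → 492 + 44 + 222 + 215 + 47 = 1020
e = 1020 / (1020 + 170) = 1020 / 1190 = 0.8571
e × U → 0.8571 × 250 = 214.28
Denom → 1020 + 214.28 = 1234.28
RR4 = 536 / 1234.28 = 0.4343
Difference = 43.43 − 42.20 = 1.23 percentage points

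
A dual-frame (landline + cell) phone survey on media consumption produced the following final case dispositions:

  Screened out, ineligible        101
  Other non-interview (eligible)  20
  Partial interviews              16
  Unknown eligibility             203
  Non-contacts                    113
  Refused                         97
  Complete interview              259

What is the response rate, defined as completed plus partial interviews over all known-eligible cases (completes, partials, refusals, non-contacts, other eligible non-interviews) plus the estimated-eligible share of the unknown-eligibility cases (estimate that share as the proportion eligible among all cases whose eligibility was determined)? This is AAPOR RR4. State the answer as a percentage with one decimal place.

Num → 259 + 16 = 275
Eligible (known) → 259 + 16 + 97 + 113 + 20 = 505
e = 505 / (505 + 101) = 505 / 606 = 0.8333
Eligible share of unknowns → 0.8333 × 203 = 169.16
Denominator → 505 + 169.16 = 674.16
RR4 = 275 / 674.16 = 0.4079

40.8%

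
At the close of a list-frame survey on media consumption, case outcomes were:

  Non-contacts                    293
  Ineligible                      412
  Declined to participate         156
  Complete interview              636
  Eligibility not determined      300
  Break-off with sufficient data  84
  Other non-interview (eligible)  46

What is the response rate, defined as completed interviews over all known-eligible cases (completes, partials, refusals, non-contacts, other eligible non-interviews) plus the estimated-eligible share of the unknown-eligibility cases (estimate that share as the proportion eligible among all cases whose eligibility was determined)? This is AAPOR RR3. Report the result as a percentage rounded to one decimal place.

Num → 636
Determined eligible → 636 + 84 + 156 + 293 + 46 = 1215
e = 1215 / (1215 + 412) = 1215 / 1627 = 0.7468
Estimated eligible among unknowns → 0.7468 × 300 = 224.04
Denom → 1215 + 224.04 = 1439.04
RR3 = 636 / 1439.04 = 0.4420

44.2%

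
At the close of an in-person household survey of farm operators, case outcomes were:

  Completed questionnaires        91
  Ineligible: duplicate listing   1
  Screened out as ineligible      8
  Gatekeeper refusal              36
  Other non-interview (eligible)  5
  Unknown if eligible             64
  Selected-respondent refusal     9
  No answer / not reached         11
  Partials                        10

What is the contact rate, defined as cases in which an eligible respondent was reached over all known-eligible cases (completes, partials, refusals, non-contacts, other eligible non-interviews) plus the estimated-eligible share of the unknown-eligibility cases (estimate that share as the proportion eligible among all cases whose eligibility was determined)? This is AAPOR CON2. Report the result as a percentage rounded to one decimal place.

Refusal or break-off = 36 + 9 = 45
Ineligible = 8 + 1 = 9
Numerator → 91 + 10 + 45 + 5 = 151
Determined eligible → 91 + 10 + 45 + 11 + 5 = 162
e = 162 / (162 + 9) = 162 / 171 = 0.9474
Estimated eligible among unknowns → 0.9474 × 64 = 60.63
Denominator → 162 + 60.63 = 222.63
CON2 = 151 / 222.63 = 0.6783

67.8%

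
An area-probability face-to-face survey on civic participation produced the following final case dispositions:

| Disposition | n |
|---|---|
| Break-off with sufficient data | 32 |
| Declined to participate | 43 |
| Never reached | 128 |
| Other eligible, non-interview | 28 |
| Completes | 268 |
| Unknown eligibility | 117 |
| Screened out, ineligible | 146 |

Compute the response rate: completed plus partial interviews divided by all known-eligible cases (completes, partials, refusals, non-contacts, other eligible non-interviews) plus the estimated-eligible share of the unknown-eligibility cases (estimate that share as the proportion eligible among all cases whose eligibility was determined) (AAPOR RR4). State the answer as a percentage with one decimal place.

50.9%

Numerator: 268 + 32 = 300
Known eligible: 268 + 32 + 43 + 128 + 28 = 499
e = 499 / (499 + 146) = 499 / 645 = 0.7736
Eligible share of unknowns: 0.7736 × 117 = 90.51
Denominator: 499 + 90.51 = 589.51
RR4 = 300 / 589.51 = 0.5089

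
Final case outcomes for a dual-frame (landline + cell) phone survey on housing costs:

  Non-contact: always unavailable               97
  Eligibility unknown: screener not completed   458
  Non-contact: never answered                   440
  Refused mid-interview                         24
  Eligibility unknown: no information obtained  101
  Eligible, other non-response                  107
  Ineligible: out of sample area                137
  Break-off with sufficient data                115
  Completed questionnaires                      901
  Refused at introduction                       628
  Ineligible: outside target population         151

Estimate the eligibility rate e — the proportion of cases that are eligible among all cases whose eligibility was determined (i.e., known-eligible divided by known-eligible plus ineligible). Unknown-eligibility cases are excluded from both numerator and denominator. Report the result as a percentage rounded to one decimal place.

88.9%

Refusals = 628 + 24 = 652
Non-contacts = 440 + 97 = 537
Undetermined eligibility = 458 + 101 = 559
Out of scope = 151 + 137 = 288
Known eligible = 901 + 115 + 652 + 537 + 107 = 2312
e = 2312 / (2312 + 288) = 2312 / 2600 = 0.8892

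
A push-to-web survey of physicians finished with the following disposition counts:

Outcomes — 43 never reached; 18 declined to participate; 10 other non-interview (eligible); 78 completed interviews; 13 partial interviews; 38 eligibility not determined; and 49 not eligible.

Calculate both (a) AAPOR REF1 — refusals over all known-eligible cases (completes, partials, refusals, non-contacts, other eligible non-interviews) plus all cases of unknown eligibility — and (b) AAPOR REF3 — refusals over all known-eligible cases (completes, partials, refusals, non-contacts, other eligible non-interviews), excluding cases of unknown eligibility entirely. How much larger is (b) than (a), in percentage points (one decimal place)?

2.1

Numerator: 18
Denom: 78 + 13 + 18 + 43 + 10 + 38 = 200
REF1 = 18 / 200 = 0.0900
Denom: 78 + 13 + 18 + 43 + 10 = 162
REF3 = 18 / 162 = 0.1111
Difference = 11.11 − 9.00 = 2.11 percentage points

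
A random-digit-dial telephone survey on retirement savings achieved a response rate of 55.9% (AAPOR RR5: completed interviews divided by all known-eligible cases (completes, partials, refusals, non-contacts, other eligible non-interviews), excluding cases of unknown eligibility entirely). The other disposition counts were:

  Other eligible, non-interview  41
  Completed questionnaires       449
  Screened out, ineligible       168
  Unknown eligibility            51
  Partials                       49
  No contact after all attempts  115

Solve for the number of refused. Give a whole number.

149

RR5 = 449 / D = 0.559
D = 449 / 0.559 = 803.2
Rest of base = 654
refused = 803.2 − 654 ≈ 149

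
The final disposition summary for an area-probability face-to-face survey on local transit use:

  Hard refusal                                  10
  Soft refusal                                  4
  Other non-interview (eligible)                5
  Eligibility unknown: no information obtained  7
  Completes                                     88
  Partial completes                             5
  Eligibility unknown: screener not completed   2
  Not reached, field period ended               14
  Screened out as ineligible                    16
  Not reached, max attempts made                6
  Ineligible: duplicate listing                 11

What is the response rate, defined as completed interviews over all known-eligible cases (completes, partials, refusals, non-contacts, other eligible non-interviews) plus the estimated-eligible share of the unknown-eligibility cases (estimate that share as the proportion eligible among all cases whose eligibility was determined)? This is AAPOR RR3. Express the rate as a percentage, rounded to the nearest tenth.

63.1%

Refused = 10 + 4 = 14
No answer / not reached = 14 + 6 = 20
Unknown if eligible = 2 + 7 = 9
Not eligible = 16 + 11 = 27
Numerator = 88
Determined eligible = 88 + 5 + 14 + 20 + 5 = 132
e = 132 / (132 + 27) = 132 / 159 = 0.8302
Estimated eligible among unknowns = 0.8302 × 9 = 7.47
Denominator = 132 + 7.47 = 139.47
RR3 = 88 / 139.47 = 0.6310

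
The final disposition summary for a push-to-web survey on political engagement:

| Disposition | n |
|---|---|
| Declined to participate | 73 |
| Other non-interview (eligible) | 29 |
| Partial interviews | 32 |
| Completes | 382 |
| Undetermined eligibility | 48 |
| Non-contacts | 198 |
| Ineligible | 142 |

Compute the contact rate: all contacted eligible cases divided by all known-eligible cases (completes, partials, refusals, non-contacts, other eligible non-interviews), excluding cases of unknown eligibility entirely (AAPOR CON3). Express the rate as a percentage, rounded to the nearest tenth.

Top = 382 + 32 + 73 + 29 = 516
Base = 382 + 32 + 73 + 198 + 29 = 714
CON3 = 516 / 714 = 0.7227

72.3%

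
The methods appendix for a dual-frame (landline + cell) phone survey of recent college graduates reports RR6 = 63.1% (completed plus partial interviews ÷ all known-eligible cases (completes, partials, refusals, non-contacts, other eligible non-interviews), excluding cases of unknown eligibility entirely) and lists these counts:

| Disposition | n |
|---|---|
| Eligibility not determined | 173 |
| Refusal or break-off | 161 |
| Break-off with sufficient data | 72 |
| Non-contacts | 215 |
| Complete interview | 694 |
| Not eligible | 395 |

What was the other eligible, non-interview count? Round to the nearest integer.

Numerator = 694 + 72 = 766
RR6 = 766 / D = 0.631
D = 766 / 0.631 = 1213.9
Other denominator terms total 1142
other eligible, non-interview = 1213.9 − 1142 ≈ 72

72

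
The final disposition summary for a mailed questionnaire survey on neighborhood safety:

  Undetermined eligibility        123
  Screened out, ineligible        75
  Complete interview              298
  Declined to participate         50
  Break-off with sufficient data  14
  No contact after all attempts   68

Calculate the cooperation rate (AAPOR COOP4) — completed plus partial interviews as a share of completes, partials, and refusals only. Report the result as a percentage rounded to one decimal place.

86.2%

Numerator → 298 + 14 = 312
Base → 298 + 14 + 50 = 362
COOP4 = 312 / 362 = 0.8619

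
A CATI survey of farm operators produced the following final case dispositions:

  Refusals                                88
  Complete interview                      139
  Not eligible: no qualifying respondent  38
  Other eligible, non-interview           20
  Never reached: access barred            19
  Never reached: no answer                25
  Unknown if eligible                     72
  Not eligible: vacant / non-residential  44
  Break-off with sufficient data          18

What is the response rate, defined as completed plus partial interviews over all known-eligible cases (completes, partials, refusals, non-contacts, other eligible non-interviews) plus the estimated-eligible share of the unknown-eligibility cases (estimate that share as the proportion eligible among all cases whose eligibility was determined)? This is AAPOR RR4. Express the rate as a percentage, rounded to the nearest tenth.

No contact after all attempts = 25 + 19 = 44
Screened out, ineligible = 38 + 44 = 82
Top → 139 + 18 = 157
Known eligible → 139 + 18 + 88 + 44 + 20 = 309
e = 309 / (309 + 82) = 309 / 391 = 0.7903
Eligible share of unknowns → 0.7903 × 72 = 56.90
Denominator → 309 + 56.90 = 365.90
RR4 = 157 / 365.90 = 0.4291

42.9%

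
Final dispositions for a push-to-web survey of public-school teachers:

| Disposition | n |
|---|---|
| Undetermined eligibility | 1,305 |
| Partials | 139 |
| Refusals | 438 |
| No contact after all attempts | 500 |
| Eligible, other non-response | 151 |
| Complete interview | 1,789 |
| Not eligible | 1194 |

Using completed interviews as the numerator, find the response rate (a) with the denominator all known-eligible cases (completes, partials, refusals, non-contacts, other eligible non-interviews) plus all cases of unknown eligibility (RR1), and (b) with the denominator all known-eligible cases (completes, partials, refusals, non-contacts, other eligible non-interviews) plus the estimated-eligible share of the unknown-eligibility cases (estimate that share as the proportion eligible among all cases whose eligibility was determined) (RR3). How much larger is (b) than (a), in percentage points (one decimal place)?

3.9

Top = 1789
Denom = 1789 + 139 + 438 + 500 + 151 + 1305 = 4322
RR1 = 1789 / 4322 = 0.4139
Determined eligible = 1789 + 139 + 438 + 500 + 151 = 3017
e = 3017 / (3017 + 1194) = 3017 / 4211 = 0.7165
e × U = 0.7165 × 1305 = 935.03
Denom = 3017 + 935.03 = 3952.03
RR3 = 1789 / 3952.03 = 0.4527
Difference = 45.27 − 41.39 = 3.88 percentage points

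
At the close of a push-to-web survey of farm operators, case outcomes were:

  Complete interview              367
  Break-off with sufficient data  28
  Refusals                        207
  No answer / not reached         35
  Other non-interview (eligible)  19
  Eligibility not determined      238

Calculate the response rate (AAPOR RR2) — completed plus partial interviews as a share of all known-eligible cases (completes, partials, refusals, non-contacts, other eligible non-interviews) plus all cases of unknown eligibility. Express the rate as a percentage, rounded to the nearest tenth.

Num → 367 + 28 = 395
Base → 367 + 28 + 207 + 35 + 19 + 238 = 894
RR2 = 395 / 894 = 0.4418

44.2%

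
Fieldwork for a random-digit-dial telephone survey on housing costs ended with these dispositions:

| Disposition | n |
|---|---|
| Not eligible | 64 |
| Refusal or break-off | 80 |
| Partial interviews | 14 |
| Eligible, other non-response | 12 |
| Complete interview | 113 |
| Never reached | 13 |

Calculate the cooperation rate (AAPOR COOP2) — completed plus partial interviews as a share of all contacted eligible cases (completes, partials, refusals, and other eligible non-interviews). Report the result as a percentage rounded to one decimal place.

58.0%

Numerator = 113 + 14 = 127
Denominator = 113 + 14 + 80 + 12 = 219
COOP2 = 127 / 219 = 0.5799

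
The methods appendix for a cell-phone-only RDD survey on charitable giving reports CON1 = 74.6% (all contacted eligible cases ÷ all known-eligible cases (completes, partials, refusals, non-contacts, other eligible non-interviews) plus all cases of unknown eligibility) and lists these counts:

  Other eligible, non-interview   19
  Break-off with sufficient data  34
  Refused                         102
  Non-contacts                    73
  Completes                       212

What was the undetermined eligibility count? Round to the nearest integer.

52

Top → 212 + 34 + 102 + 19 = 367
CON1 = 367 / D = 0.746
D = 367 / 0.746 = 492.0
Rest of base = 440
undetermined eligibility = 492.0 − 440 ≈ 52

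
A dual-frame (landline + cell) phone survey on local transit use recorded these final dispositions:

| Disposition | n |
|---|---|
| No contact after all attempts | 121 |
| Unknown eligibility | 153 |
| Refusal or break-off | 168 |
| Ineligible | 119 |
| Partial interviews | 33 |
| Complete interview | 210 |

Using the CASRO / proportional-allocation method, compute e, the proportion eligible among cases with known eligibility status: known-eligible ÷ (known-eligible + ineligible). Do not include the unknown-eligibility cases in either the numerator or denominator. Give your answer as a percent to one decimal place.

Known eligible → 210 + 33 + 168 + 121 = 532
e = 532 / (532 + 119) = 532 / 651 = 0.8172

81.7%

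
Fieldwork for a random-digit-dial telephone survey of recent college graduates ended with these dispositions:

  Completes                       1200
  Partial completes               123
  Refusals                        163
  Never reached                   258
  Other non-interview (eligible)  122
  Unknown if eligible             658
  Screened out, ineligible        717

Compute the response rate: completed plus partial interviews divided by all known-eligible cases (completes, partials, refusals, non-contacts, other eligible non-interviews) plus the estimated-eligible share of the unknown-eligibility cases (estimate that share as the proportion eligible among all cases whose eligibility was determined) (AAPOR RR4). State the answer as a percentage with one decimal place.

56.5%

Numerator = 1200 + 123 = 1323
Determined eligible = 1200 + 123 + 163 + 258 + 122 = 1866
e = 1866 / (1866 + 717) = 1866 / 2583 = 0.7224
Estimated eligible among unknowns = 0.7224 × 658 = 475.34
Base = 1866 + 475.34 = 2341.34
RR4 = 1323 / 2341.34 = 0.5651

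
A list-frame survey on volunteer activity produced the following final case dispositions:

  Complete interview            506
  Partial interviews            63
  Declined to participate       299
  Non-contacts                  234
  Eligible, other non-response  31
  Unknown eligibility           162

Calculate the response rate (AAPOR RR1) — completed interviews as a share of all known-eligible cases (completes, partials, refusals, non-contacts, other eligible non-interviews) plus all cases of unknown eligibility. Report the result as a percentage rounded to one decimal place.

Numerator = 506
Denom = 506 + 63 + 299 + 234 + 31 + 162 = 1295
RR1 = 506 / 1295 = 0.3907

39.1%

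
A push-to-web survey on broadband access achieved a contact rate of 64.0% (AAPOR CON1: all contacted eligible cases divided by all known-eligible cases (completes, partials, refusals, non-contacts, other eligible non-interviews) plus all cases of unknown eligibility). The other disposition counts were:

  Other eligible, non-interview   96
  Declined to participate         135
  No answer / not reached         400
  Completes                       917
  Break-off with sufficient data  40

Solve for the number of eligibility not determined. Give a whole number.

268

Numerator = 917 + 40 + 135 + 96 = 1188
CON1 = 1188 / D = 0.640
D = 1188 / 0.640 = 1856.2
Rest of base = 1588
eligibility not determined = 1856.2 − 1588 ≈ 268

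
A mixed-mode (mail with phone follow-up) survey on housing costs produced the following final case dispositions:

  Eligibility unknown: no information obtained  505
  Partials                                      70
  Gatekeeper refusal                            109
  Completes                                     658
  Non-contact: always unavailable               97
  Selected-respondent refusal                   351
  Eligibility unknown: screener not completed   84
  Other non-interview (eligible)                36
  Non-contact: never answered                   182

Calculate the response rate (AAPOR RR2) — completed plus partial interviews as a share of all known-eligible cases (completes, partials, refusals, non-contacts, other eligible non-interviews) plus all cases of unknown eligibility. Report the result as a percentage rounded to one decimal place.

34.8%

Declined to participate = 109 + 351 = 460
No answer / not reached = 182 + 97 = 279
Eligibility not determined = 84 + 505 = 589
Numerator: 658 + 70 = 728
Base: 658 + 70 + 460 + 279 + 36 + 589 = 2092
RR2 = 728 / 2092 = 0.3480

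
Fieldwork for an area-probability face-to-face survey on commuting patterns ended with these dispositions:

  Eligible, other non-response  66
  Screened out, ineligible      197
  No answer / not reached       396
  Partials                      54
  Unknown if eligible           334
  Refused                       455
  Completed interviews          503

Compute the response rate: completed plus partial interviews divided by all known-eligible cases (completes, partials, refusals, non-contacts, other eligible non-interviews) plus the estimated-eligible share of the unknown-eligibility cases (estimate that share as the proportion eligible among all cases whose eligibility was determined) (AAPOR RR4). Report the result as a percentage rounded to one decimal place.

31.5%

Top = 503 + 54 = 557
Known eligible = 503 + 54 + 455 + 396 + 66 = 1474
e = 1474 / (1474 + 197) = 1474 / 1671 = 0.8821
Eligible share of unknowns = 0.8821 × 334 = 294.62
Denominator = 1474 + 294.62 = 1768.62
RR4 = 557 / 1768.62 = 0.3149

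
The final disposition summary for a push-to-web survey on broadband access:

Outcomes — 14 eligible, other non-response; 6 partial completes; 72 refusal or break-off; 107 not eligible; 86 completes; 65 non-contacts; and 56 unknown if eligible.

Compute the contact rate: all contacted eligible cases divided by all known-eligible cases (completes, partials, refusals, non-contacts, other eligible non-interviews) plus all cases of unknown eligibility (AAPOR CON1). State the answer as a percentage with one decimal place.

Top: 86 + 6 + 72 + 14 = 178
Base: 86 + 6 + 72 + 65 + 14 + 56 = 299
CON1 = 178 / 299 = 0.5953

59.5%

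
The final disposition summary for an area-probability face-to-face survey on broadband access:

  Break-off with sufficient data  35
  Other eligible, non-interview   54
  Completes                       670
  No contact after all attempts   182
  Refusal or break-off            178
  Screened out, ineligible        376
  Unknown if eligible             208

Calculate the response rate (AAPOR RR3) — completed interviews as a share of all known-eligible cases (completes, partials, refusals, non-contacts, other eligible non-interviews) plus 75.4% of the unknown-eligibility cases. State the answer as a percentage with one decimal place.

Numerator: 670
Eligible (known): 670 + 35 + 178 + 182 + 54 = 1119
Estimated eligible among unknowns: 0.7540 × 208 = 156.83
Denominator: 1119 + 156.83 = 1275.83
RR3 = 670 / 1275.83 = 0.5251

52.5%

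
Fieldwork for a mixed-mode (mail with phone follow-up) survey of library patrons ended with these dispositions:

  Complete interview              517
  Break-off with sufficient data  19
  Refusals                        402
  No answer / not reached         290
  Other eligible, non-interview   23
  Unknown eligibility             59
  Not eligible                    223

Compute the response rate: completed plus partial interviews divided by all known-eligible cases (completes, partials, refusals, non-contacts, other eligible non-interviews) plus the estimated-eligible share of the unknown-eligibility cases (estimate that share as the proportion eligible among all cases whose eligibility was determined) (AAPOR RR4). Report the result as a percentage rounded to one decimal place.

Num = 517 + 19 = 536
Known eligible = 517 + 19 + 402 + 290 + 23 = 1251
e = 1251 / (1251 + 223) = 1251 / 1474 = 0.8487
Eligible share of unknowns = 0.8487 × 59 = 50.07
Denominator = 1251 + 50.07 = 1301.07
RR4 = 536 / 1301.07 = 0.4120

41.2%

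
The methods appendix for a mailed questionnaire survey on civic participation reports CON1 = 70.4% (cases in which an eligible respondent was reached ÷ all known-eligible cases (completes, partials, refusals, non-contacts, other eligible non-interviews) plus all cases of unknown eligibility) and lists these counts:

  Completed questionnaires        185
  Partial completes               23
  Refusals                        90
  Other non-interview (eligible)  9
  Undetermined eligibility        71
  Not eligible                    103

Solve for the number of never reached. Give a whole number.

58

Numerator: 185 + 23 + 90 + 9 = 307
CON1 = 307 / D = 0.704
D = 307 / 0.704 = 436.1
Other denominator terms total 378
never reached = 436.1 − 378 ≈ 58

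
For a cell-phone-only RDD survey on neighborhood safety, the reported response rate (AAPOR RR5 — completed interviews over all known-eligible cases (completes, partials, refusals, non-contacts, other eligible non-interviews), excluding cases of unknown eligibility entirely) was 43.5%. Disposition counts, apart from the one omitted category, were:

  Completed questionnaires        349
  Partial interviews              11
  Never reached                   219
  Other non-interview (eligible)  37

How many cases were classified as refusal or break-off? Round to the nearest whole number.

RR5 = 349 / D = 0.435
D = 349 / 0.435 = 802.3
Rest of base = 616
refusal or break-off = 802.3 − 616 ≈ 186

186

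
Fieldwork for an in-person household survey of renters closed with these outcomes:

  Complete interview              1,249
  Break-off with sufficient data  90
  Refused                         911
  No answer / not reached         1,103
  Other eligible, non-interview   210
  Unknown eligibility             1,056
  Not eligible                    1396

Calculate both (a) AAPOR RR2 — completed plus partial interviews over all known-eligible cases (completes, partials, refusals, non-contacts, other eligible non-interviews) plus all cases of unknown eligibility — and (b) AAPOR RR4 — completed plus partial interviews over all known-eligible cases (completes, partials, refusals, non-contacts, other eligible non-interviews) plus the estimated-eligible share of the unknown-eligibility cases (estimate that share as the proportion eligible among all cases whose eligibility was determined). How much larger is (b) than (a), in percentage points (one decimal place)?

Num: 1249 + 90 = 1339
Denom: 1249 + 90 + 911 + 1103 + 210 + 1056 = 4619
RR2 = 1339 / 4619 = 0.2899
Determined eligible: 1249 + 90 + 911 + 1103 + 210 = 3563
e = 3563 / (3563 + 1396) = 3563 / 4959 = 0.7185
Estimated eligible among unknowns: 0.7185 × 1056 = 758.74
Denom: 3563 + 758.74 = 4321.74
RR4 = 1339 / 4321.74 = 0.3098
Difference = 30.98 − 28.99 = 1.99 percentage points

2.0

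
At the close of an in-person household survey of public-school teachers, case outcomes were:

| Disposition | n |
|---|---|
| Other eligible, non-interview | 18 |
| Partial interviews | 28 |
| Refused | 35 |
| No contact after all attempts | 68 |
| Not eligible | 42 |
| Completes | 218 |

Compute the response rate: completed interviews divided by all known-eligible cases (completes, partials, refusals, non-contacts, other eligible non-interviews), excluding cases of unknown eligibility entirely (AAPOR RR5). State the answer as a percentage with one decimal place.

Top: 218
Base: 218 + 28 + 35 + 68 + 18 = 367
RR5 = 218 / 367 = 0.5940

59.4%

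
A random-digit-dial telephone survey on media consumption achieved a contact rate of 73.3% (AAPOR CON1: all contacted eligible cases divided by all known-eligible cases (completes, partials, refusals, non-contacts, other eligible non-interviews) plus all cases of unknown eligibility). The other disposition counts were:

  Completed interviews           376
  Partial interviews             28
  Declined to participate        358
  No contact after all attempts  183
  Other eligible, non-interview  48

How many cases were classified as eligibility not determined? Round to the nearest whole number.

112

Num = 376 + 28 + 358 + 48 = 810
CON1 = 810 / D = 0.733
D = 810 / 0.733 = 1105.0
Rest of base = 993
eligibility not determined = 1105.0 − 993 ≈ 112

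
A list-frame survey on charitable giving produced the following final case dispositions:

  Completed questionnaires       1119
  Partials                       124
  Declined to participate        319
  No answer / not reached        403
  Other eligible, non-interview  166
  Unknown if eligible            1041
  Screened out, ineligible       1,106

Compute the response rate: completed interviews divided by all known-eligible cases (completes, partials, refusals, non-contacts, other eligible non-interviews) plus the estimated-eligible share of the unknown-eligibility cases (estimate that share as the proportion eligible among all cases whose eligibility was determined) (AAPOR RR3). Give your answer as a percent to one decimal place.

Top → 1119
Eligible (known) → 1119 + 124 + 319 + 403 + 166 = 2131
e = 2131 / (2131 + 1106) = 2131 / 3237 = 0.6583
e × U → 0.6583 × 1041 = 685.29
Denominator → 2131 + 685.29 = 2816.29
RR3 = 1119 / 2816.29 = 0.3973

39.7%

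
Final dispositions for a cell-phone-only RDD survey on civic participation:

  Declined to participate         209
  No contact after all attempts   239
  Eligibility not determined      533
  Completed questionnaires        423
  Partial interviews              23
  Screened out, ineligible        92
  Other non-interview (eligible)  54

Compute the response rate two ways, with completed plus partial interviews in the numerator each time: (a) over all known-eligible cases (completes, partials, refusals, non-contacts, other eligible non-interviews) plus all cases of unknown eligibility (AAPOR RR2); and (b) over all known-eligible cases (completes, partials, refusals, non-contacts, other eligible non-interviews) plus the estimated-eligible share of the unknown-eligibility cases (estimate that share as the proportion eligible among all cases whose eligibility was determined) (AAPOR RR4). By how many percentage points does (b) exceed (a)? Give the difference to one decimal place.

Num: 423 + 23 = 446
Denom: 423 + 23 + 209 + 239 + 54 + 533 = 1481
RR2 = 446 / 1481 = 0.3011
Known eligible: 423 + 23 + 209 + 239 + 54 = 948
e = 948 / (948 + 92) = 948 / 1040 = 0.9115
Estimated eligible among unknowns: 0.9115 × 533 = 485.83
Denom: 948 + 485.83 = 1433.83
RR4 = 446 / 1433.83 = 0.3111
Difference = 31.11 − 30.11 = 1.00 percentage points

1.0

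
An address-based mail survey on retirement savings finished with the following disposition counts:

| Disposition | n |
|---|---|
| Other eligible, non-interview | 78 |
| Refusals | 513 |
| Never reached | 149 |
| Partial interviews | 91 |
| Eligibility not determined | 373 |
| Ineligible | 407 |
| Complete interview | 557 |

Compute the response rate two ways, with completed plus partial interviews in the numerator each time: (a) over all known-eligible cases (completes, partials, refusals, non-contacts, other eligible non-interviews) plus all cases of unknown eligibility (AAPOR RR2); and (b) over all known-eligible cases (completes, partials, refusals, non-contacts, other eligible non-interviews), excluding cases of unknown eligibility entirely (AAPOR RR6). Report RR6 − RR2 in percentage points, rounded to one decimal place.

Numerator → 557 + 91 = 648
Denominator → 557 + 91 + 513 + 149 + 78 + 373 = 1761
RR2 = 648 / 1761 = 0.3680
Denominator → 557 + 91 + 513 + 149 + 78 = 1388
RR6 = 648 / 1388 = 0.4669
Difference = 46.69 − 36.80 = 9.89 percentage points

9.9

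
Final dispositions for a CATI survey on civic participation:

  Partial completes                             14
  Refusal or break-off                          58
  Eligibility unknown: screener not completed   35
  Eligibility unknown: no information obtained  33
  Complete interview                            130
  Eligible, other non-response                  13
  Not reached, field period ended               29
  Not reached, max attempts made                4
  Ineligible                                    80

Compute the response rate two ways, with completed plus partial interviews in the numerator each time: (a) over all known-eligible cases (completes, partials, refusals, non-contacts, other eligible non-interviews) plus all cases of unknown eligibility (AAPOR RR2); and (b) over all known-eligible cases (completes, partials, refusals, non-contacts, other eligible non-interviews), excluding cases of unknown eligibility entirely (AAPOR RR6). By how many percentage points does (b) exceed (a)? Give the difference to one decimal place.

Non-contacts = 29 + 4 = 33
Unknown if eligible = 35 + 33 = 68
Num = 130 + 14 = 144
Denom = 130 + 14 + 58 + 33 + 13 + 68 = 316
RR2 = 144 / 316 = 0.4557
Denom = 130 + 14 + 58 + 33 + 13 = 248
RR6 = 144 / 248 = 0.5806
Difference = 58.06 − 45.57 = 12.49 percentage points

12.5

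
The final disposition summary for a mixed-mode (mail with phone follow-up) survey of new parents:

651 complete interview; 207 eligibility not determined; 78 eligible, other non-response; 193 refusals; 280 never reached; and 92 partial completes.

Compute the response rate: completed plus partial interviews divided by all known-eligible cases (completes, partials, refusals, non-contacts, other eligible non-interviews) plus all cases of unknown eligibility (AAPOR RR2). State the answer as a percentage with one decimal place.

49.5%

Numerator → 651 + 92 = 743
Denominator → 651 + 92 + 193 + 280 + 78 + 207 = 1501
RR2 = 743 / 1501 = 0.4950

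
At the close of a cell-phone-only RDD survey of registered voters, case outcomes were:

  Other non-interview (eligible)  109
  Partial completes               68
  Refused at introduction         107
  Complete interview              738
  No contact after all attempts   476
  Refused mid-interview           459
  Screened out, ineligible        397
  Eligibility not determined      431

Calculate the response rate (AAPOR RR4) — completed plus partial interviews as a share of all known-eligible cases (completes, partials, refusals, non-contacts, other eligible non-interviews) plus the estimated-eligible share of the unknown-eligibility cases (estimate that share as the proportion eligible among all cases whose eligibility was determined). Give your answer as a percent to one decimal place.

34.8%

Refusal or break-off = 107 + 459 = 566
Num = 738 + 68 = 806
Eligible (known) = 738 + 68 + 566 + 476 + 109 = 1957
e = 1957 / (1957 + 397) = 1957 / 2354 = 0.8314
e × U = 0.8314 × 431 = 358.33
Base = 1957 + 358.33 = 2315.33
RR4 = 806 / 2315.33 = 0.3481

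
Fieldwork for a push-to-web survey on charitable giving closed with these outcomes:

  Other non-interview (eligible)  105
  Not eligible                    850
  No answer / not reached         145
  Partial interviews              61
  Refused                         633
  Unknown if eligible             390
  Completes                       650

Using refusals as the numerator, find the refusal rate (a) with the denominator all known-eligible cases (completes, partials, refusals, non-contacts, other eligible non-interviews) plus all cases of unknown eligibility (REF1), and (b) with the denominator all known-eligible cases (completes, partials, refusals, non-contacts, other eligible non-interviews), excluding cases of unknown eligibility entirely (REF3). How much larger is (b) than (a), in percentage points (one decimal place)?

Num: 633
Denominator: 650 + 61 + 633 + 145 + 105 + 390 = 1984
REF1 = 633 / 1984 = 0.3191
Denominator: 650 + 61 + 633 + 145 + 105 = 1594
REF3 = 633 / 1594 = 0.3971
Difference = 39.71 − 31.91 = 7.80 percentage points

7.8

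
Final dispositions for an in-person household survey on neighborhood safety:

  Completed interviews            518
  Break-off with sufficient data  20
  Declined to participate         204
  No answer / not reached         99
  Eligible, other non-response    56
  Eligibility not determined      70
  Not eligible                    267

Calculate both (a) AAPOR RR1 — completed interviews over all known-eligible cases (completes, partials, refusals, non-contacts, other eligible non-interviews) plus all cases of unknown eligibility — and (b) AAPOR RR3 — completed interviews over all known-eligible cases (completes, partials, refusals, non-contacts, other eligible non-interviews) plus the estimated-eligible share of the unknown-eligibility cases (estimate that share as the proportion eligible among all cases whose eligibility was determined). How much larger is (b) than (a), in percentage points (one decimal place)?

0.9

Numerator = 518
Denominator = 518 + 20 + 204 + 99 + 56 + 70 = 967
RR1 = 518 / 967 = 0.5357
Eligible (known) = 518 + 20 + 204 + 99 + 56 = 897
e = 897 / (897 + 267) = 897 / 1164 = 0.7706
Estimated eligible among unknowns = 0.7706 × 70 = 53.94
Denominator = 897 + 53.94 = 950.94
RR3 = 518 / 950.94 = 0.5447
Difference = 54.47 − 53.57 = 0.90 percentage points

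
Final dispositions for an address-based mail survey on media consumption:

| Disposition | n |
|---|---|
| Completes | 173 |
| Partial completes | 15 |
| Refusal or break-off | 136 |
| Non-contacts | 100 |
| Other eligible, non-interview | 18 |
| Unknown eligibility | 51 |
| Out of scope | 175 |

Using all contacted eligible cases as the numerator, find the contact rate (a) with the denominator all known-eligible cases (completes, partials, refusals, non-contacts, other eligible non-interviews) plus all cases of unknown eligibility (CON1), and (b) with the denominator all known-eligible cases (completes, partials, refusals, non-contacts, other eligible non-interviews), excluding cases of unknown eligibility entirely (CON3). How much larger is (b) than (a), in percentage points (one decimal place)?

Num → 173 + 15 + 136 + 18 = 342
Denom → 173 + 15 + 136 + 100 + 18 + 51 = 493
CON1 = 342 / 493 = 0.6937
Denom → 173 + 15 + 136 + 100 + 18 = 442
CON3 = 342 / 442 = 0.7738
Difference = 77.38 − 69.37 = 8.01 percentage points

8.0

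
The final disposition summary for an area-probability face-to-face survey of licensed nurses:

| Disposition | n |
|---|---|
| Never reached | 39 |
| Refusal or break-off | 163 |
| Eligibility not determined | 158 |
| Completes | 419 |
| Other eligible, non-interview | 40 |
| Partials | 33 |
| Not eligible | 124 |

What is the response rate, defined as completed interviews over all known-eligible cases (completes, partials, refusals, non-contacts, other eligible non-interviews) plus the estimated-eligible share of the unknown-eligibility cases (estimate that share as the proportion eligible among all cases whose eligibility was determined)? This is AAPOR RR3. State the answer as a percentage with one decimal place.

Numerator: 419
Eligible (known): 419 + 33 + 163 + 39 + 40 = 694
e = 694 / (694 + 124) = 694 / 818 = 0.8484
e × U: 0.8484 × 158 = 134.05
Base: 694 + 134.05 = 828.05
RR3 = 419 / 828.05 = 0.5060

50.6%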